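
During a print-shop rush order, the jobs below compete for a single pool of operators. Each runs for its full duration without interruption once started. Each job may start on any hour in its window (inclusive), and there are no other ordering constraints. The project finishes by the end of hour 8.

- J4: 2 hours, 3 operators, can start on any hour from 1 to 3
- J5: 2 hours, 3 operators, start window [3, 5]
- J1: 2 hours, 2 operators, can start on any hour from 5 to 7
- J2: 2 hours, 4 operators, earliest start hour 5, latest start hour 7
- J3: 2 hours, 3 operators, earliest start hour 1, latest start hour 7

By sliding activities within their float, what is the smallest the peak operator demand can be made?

5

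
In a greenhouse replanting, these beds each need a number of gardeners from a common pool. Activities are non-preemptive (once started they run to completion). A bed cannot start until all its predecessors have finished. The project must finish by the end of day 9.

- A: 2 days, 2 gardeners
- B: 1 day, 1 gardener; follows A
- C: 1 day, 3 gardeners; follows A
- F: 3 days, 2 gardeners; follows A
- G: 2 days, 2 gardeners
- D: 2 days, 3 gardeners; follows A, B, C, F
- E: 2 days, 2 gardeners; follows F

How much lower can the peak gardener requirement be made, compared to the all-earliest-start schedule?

Early-start peak: d1:4  d2:4  d3:6  d4:2  d5:2  d6:5  d7:5  d8:0  d9:0 ⇒ 6.
Leveled (A@1, B@3, C@3, F@4, G@1, D@7, E@7): d1:4  d2:4  d3:4  d4:2  d5:2  d6:2  d7:5  d8:5  d9:0 ⇒ 5.
Reduction 6 − 5 = 1.

1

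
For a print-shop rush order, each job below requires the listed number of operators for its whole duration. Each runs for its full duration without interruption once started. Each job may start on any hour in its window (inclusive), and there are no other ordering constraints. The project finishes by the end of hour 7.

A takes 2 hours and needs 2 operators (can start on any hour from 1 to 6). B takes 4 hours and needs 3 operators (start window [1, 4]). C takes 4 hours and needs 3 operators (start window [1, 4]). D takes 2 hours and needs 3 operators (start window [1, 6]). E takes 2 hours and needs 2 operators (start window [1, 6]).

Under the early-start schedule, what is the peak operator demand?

13

Early-start schedule: A@1, B@1, C@1, D@1, E@1.
Load per hour: hour 1: 13, hour 2: 13, hour 3: 6, hour 4: 6, hour 5: 0, hour 6: 0, hour 7: 0.
Peak is 13.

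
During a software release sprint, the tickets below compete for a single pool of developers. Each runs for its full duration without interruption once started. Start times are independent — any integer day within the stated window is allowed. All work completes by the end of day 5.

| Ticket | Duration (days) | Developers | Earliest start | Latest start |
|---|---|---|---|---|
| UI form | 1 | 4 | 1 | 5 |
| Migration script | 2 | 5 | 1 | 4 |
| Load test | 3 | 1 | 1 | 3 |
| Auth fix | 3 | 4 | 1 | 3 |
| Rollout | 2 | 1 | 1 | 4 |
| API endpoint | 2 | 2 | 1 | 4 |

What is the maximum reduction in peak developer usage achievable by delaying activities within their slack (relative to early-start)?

Early-start peak: d1:17  d2:13  d3:5  d4:0  d5:0 ⇒ 17.
Leveled (UI form@1, Migration script@4, Load test@2, Auth fix@1, Rollout@2, API endpoint@2): d1:8  d2:8  d3:8  d4:6  d5:5 ⇒ 8.
Reduction 17 − 8 = 9.

9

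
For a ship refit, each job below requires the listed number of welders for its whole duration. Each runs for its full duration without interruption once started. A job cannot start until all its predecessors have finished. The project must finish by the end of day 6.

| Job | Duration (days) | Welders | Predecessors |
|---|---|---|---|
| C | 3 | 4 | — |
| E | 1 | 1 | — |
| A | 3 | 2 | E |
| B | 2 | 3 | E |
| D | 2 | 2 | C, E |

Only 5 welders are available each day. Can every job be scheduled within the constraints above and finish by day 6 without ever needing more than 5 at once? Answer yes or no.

no

The minimum achievable peak is 6; 5 < 6, so no feasible schedule stays within the cap.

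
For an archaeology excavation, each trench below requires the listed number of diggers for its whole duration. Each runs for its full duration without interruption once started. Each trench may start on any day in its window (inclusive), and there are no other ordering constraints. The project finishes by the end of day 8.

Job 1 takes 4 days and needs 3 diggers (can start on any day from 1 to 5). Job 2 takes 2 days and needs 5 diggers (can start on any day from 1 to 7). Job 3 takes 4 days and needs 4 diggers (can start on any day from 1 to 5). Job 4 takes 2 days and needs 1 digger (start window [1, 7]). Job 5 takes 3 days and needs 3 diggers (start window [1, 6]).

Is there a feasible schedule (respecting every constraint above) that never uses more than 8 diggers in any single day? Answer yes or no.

Schedule Job 1@1, Job 2@1, Job 3@3, Job 4@3, Job 5@5: d1:8  d2:8  d3:8  d4:8  d5:7  d6:7  d7:3  d8:0 — peak 8 ≤ 8.

yes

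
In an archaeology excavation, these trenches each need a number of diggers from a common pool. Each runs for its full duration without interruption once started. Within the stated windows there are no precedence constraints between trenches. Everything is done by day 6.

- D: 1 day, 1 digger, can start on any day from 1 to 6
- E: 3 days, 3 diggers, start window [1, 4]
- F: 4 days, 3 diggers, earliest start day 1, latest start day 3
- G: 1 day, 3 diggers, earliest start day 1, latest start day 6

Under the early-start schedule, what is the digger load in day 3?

At early start, day 3 has: E, F.
Demand: 3 + 3 = 6.

6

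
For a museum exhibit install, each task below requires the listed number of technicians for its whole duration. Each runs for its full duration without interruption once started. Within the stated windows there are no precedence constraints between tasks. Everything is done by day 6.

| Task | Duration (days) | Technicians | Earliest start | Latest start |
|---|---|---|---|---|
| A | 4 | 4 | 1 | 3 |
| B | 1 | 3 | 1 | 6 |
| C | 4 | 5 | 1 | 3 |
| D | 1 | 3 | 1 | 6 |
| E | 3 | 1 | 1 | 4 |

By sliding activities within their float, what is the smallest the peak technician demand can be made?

Early-start (A@1, B@1, C@1, D@1, E@1) gives peak 16: d1:16  d2:10  d3:10  d4:9  d5:0  d6:0.
Shift C→2, E→2.
Schedule A@1, B@1, C@2, D@1, E@2: d1:10  d2:10  d3:10  d4:10  d5:5  d6:0 — peak 10.

10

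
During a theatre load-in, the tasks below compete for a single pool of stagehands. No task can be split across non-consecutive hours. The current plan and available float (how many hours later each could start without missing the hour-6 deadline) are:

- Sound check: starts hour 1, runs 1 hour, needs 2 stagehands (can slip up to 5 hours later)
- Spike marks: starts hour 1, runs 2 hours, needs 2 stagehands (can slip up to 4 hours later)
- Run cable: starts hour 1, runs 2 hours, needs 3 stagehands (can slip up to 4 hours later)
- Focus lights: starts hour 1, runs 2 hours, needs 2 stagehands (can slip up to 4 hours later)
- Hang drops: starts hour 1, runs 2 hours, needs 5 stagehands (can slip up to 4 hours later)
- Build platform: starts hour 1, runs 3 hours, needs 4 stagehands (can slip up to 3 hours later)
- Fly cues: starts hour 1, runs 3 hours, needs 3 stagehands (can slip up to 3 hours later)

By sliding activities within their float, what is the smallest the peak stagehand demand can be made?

Early-start (Sound check@1, Spike marks@1, Run cable@1, Focus lights@1, Hang drops@1, Build platform@1, Fly cues@1) gives peak 21: h1:21  h2:19  h3:7  h4:0  h5:0  h6:0.
Shift Sound check→3, Spike marks→5, Run cable→3, Focus lights→5, Build platform→4.
Schedule Sound check@3, Spike marks@5, Run cable@3, Focus lights@5, Hang drops@1, Build platform@4, Fly cues@1: h1:8  h2:8  h3:8  h4:7  h5:8  h6:8 — peak 8.
Total stagehand-hours = 47 over 6 hours ⇒ peak ≥ ⌈47/6⌉ = 8, so 8 is optimal.

8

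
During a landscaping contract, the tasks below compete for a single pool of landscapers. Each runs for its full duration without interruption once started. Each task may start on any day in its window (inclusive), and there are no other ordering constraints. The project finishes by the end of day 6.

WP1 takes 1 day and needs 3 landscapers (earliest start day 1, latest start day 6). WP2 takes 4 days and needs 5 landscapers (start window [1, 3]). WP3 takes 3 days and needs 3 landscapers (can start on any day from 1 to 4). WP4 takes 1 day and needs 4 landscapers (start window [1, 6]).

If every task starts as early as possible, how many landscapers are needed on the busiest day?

Early-start schedule: WP1@1, WP2@1, WP3@1, WP4@1.
Load per day: day 1: 15, day 2: 8, day 3: 8, day 4: 5, day 5: 0, day 6: 0.
Peak is 15.

15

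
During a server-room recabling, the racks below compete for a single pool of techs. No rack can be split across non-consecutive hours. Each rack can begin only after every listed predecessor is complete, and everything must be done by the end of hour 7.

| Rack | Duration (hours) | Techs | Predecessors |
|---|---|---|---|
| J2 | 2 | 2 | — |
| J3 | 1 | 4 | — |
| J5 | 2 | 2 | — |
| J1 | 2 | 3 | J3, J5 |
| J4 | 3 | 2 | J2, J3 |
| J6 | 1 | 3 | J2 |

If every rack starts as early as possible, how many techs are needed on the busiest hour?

8

Early-start schedule: J2@1, J3@1, J5@1, J1@3, J4@3, J6@3.
Load per hour: hour 1: 8, hour 2: 4, hour 3: 8, hour 4: 5, hour 5: 2, hour 6: 0, hour 7: 0.
Peak is 8.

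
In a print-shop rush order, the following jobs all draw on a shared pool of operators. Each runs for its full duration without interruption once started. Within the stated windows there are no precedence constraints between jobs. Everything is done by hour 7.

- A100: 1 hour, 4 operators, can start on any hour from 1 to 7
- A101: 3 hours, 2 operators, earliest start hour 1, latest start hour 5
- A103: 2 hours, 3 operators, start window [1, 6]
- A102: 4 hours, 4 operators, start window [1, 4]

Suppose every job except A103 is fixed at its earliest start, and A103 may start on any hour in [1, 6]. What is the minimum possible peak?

A103@1: h1:13  h2:9  h3:6  h4:4  h5:0  h6:0  h7:0 → peak 13
A103@2: h1:10  h2:9  h3:9  h4:4  h5:0  h6:0  h7:0 → peak 10
A103@3: h1:10  h2:6  h3:9  h4:7  h5:0  h6:0  h7:0 → peak 10
A103@4: h1:10  h2:6  h3:6  h4:7  h5:3  h6:0  h7:0 → peak 10
A103@5: h1:10  h2:6  h3:6  h4:4  h5:3  h6:3  h7:0 → peak 10
A103@6: h1:10  h2:6  h3:6  h4:4  h5:0  h6:3  h7:3 → peak 10
Best is A103@2, peak 10.

10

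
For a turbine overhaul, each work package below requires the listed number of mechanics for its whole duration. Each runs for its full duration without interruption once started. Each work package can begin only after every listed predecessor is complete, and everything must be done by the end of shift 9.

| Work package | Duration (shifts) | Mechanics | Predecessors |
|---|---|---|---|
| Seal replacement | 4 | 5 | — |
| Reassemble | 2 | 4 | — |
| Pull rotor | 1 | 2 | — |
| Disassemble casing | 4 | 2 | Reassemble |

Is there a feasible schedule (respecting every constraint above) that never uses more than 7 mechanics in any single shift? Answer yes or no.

Schedule Seal replacement@3, Reassemble@1, Pull rotor@1, Disassemble casing@3: s1:6  s2:4  s3:7  s4:7  s5:7  s6:7  s7:0  s8:0  s9:0 — peak 7 ≤ 7.

yes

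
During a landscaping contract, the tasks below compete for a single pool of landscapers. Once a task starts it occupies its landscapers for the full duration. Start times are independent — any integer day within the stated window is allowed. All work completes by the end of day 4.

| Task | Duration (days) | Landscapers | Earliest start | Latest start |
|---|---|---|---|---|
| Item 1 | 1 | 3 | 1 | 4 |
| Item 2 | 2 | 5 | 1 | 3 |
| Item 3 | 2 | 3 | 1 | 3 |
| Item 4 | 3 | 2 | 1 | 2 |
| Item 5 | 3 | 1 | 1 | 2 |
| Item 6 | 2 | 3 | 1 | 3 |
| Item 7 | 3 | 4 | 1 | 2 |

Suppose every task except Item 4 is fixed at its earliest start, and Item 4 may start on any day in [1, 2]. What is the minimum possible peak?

19

Item 4@1: d1:21  d2:18  d3:7  d4:0 → peak 21
Item 4@2: d1:19  d2:18  d3:7  d4:2 → peak 19
Best is Item 4@2, peak 19.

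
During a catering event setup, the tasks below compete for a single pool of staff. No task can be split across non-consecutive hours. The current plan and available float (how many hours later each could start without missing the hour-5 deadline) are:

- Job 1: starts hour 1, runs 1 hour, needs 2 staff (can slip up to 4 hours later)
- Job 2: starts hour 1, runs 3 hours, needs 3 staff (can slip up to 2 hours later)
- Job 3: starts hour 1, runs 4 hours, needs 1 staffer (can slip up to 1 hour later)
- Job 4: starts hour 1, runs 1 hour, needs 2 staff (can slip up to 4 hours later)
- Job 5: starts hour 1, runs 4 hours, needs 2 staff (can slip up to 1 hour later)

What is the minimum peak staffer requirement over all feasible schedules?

6

Early-start (Job 1@1, Job 2@1, Job 3@1, Job 4@1, Job 5@1) gives peak 10: h1:10  h2:6  h3:6  h4:3  h5:0.
Shift Job 4→4, Job 5→2.
Schedule Job 1@1, Job 2@1, Job 3@1, Job 4@4, Job 5@2: h1:6  h2:6  h3:6  h4:5  h5:2 — peak 6.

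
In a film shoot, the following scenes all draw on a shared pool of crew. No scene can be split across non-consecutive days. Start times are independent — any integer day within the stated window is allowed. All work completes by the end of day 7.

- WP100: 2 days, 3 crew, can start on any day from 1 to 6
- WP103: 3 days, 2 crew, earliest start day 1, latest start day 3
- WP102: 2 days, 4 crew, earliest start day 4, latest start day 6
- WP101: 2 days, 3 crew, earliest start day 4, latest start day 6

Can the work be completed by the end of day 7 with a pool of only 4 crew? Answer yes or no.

The minimum achievable peak is 5; 4 < 5, so no feasible schedule stays within the cap.

no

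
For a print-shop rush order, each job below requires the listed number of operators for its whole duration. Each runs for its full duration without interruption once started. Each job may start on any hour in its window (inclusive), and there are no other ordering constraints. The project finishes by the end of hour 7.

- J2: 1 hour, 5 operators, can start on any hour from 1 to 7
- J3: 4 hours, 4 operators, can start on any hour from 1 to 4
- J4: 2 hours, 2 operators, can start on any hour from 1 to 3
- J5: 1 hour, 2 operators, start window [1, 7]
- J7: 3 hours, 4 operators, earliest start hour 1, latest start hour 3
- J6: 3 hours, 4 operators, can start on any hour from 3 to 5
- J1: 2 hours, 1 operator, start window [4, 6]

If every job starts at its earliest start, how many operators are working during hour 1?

17

At early start, hour 1 has: J2, J3, J4, J5, J7.
Demand: 5 + 4 + 2 + 2 + 4 = 17.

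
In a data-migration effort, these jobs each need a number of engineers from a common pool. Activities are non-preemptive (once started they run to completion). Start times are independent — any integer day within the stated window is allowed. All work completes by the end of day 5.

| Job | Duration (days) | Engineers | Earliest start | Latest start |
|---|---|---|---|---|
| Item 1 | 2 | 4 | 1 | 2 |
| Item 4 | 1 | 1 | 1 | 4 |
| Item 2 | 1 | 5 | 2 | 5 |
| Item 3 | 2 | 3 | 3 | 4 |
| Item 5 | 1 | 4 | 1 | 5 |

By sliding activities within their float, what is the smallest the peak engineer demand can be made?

7

Early-start (Item 1@1, Item 4@1, Item 2@2, Item 3@3, Item 5@1) gives peak 9: d1:9  d2:9  d3:3  d4:3  d5:0.
Shift Item 2→3, Item 3→4, Item 5→4.
Schedule Item 1@1, Item 4@1, Item 2@3, Item 3@4, Item 5@4: d1:5  d2:4  d3:5  d4:7  d5:3 — peak 7.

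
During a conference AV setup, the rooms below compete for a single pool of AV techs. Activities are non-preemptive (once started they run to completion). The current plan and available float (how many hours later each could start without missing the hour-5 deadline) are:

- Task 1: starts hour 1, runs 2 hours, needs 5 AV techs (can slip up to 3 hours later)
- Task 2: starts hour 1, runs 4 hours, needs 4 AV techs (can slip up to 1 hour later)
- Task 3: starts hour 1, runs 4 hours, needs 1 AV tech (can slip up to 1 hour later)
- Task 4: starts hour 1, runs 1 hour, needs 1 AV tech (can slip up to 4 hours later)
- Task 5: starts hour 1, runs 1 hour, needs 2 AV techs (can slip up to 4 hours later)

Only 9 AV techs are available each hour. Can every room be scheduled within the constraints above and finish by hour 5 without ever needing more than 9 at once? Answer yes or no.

no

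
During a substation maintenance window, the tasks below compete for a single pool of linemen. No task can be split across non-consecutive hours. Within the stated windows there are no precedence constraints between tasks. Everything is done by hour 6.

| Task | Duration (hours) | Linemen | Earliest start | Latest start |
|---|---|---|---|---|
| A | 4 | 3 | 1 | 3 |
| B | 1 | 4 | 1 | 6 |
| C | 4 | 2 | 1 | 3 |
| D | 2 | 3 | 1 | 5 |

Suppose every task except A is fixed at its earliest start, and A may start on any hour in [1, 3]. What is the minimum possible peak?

A@1: h1:12  h2:8  h3:5  h4:5  h5:0  h6:0 → peak 12
A@2: h1:9  h2:8  h3:5  h4:5  h5:3  h6:0 → peak 9
A@3: h1:9  h2:5  h3:5  h4:5  h5:3  h6:3 → peak 9
Best is A@2, peak 9.

9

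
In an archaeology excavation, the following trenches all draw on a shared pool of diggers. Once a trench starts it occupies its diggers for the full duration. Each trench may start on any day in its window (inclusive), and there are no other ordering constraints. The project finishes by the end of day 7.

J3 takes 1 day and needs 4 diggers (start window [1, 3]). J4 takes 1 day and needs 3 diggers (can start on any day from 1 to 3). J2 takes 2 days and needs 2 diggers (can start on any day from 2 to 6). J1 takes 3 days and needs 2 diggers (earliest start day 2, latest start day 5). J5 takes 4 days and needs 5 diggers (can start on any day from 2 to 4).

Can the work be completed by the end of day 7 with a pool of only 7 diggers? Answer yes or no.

yes

Schedule J3@1, J4@1, J2@2, J1@2, J5@4: d1:7  d2:4  d3:4  d4:7  d5:5  d6:5  d7:5 — peak 7 ≤ 7.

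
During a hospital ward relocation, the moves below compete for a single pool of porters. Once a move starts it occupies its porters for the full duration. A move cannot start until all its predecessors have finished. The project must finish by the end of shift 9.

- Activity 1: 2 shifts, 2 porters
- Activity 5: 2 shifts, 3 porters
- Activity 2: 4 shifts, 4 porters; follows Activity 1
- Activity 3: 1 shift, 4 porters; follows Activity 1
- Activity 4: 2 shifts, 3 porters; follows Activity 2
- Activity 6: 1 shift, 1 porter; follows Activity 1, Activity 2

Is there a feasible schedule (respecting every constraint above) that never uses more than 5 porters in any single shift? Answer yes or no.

yes

Schedule Activity 1@1, Activity 5@1, Activity 2@3, Activity 3@7, Activity 4@8, Activity 6@7: s1:5  s2:5  s3:4  s4:4  s5:4  s6:4  s7:5  s8:3  s9:3 — peak 5 ≤ 5.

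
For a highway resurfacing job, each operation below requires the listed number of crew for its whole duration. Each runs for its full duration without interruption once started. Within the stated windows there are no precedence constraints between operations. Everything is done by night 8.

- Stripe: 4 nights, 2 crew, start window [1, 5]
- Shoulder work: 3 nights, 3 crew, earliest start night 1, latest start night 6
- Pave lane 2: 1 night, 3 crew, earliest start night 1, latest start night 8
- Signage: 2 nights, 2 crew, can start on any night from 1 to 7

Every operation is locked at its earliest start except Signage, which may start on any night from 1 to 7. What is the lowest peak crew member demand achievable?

8

Signage@1: n1:10  n2:7  n3:5  n4:2  n5:0  n6:0  n7:0  n8:0 → peak 10
Signage@2: n1:8  n2:7  n3:7  n4:2  n5:0  n6:0  n7:0  n8:0 → peak 8
Signage@3: n1:8  n2:5  n3:7  n4:4  n5:0  n6:0  n7:0  n8:0 → peak 8
Signage@4: n1:8  n2:5  n3:5  n4:4  n5:2  n6:0  n7:0  n8:0 → peak 8
Signage@5: n1:8  n2:5  n3:5  n4:2  n5:2  n6:2  n7:0  n8:0 → peak 8
Signage@6: n1:8  n2:5  n3:5  n4:2  n5:0  n6:2  n7:2  n8:0 → peak 8
Signage@7: n1:8  n2:5  n3:5  n4:2  n5:0  n6:0  n7:2  n8:2 → peak 8
Best is Signage@2, peak 8.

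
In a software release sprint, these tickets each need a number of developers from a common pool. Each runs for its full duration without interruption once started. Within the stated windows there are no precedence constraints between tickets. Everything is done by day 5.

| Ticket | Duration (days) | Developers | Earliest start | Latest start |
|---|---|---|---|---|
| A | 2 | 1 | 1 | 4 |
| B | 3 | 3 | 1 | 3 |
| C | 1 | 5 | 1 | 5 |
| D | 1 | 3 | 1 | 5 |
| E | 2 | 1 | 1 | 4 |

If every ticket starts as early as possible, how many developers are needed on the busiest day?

13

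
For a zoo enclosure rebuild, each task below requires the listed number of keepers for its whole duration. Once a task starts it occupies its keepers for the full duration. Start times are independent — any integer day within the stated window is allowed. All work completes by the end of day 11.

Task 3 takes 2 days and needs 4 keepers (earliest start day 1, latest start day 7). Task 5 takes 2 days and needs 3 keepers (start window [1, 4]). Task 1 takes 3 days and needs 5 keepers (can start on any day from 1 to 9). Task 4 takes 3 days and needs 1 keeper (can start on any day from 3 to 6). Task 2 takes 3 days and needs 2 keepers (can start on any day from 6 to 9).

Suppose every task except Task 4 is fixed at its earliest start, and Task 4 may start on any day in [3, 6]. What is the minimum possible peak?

12

Task 4@3: d1:12  d2:12  d3:6  d4:1  d5:1  d6:2  d7:2  d8:2  d9:0  d10:0  d11:0 → peak 12
Task 4@4: d1:12  d2:12  d3:5  d4:1  d5:1  d6:3  d7:2  d8:2  d9:0  d10:0  d11:0 → peak 12
Task 4@5: d1:12  d2:12  d3:5  d4:0  d5:1  d6:3  d7:3  d8:2  d9:0  d10:0  d11:0 → peak 12
Task 4@6: d1:12  d2:12  d3:5  d4:0  d5:0  d6:3  d7:3  d8:3  d9:0  d10:0  d11:0 → peak 12
Best is Task 4@3, peak 12.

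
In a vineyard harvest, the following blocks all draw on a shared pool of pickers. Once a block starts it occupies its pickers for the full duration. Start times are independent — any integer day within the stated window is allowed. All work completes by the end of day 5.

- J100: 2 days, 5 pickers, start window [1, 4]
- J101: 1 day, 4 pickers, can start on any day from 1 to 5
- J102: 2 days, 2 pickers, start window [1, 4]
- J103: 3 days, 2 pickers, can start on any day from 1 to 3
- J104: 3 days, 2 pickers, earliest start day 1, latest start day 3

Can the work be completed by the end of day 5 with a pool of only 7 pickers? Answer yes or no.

Schedule J100@1, J101@5, J102@3, J103@1, J104@3: d1:7  d2:7  d3:6  d4:4  d5:6 — peak 7 ≤ 7.

yes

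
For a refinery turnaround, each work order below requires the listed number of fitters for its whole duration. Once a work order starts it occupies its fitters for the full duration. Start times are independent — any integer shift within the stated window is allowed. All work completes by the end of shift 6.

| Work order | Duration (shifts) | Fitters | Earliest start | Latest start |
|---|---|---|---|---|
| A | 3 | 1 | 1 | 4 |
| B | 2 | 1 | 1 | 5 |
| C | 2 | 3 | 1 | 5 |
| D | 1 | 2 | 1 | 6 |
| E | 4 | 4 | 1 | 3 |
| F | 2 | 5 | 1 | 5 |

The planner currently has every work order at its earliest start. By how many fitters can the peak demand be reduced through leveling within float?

9

Early-start peak: s1:16  s2:14  s3:5  s4:4  s5:0  s6:0 ⇒ 16.
Leveled (A@1, B@1, C@4, D@3, E@3, F@1): s1:7  s2:7  s3:7  s4:7  s5:7  s6:4 ⇒ 7.
Reduction 16 − 7 = 9.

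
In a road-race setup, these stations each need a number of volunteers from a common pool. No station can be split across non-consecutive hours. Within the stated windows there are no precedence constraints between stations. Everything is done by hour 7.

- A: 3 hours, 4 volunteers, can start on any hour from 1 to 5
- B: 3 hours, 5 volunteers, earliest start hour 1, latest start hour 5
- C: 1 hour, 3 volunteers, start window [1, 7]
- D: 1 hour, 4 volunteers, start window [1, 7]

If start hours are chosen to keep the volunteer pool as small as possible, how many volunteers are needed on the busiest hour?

Early-start (A@1, B@1, C@1, D@1) gives peak 16: h1:16  h2:9  h3:9  h4:0  h5:0  h6:0  h7:0.
Shift B→4, D→7.
Schedule A@1, B@4, C@1, D@7: h1:7  h2:4  h3:4  h4:5  h5:5  h6:5  h7:4 — peak 7.

7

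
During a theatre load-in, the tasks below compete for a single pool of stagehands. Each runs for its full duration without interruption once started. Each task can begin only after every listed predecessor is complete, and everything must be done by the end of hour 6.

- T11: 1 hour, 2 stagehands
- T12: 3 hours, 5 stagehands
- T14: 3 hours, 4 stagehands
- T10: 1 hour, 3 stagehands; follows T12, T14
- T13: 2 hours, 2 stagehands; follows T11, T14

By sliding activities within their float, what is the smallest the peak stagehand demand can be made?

Early-start (T11@1, T12@1, T14@1, T10@4, T13@4) gives peak 11: h1:11  h2:9  h3:9  h4:5  h5:2  h6:0.
Shift T14→2, T10→5, T13→5.
Schedule T11@1, T12@1, T14@2, T10@5, T13@5: h1:7  h2:9  h3:9  h4:4  h5:5  h6:2 — peak 9.

9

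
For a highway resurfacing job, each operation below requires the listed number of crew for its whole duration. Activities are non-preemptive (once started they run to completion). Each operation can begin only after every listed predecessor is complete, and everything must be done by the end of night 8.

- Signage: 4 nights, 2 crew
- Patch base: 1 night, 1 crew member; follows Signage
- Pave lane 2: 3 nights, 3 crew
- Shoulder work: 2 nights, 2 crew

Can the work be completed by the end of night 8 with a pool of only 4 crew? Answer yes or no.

Schedule Signage@1, Patch base@5, Pave lane 2@5, Shoulder work@1: n1:4  n2:4  n3:2  n4:2  n5:4  n6:3  n7:3  n8:0 — peak 4 ≤ 4.

yes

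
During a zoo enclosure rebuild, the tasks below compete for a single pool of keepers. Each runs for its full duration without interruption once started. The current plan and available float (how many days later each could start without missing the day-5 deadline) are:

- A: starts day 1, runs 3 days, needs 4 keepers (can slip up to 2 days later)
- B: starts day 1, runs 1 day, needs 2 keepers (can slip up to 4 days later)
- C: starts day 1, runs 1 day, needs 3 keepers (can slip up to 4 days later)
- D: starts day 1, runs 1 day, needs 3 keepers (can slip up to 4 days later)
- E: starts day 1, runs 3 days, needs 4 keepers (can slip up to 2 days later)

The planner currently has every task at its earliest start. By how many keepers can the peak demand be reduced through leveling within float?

8

Early-start peak: d1:16  d2:8  d3:8  d4:0  d5:0 ⇒ 16.
Leveled (A@1, B@1, C@2, D@4, E@3): d1:6  d2:7  d3:8  d4:7  d5:4 ⇒ 8.
Reduction 16 − 8 = 8.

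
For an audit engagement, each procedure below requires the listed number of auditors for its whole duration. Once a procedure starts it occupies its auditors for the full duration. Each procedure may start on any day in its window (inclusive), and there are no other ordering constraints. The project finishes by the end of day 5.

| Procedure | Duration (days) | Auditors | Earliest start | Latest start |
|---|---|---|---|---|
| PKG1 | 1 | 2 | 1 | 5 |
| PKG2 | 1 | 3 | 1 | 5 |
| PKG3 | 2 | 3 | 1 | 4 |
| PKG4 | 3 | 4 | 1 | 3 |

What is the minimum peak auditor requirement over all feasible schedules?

Early-start (PKG1@1, PKG2@1, PKG3@1, PKG4@1) gives peak 12: d1:12  d2:7  d3:4  d4:0  d5:0.
Shift PKG2→2, PKG4→3.
Schedule PKG1@1, PKG2@2, PKG3@1, PKG4@3: d1:5  d2:6  d3:4  d4:4  d5:4 — peak 6.

6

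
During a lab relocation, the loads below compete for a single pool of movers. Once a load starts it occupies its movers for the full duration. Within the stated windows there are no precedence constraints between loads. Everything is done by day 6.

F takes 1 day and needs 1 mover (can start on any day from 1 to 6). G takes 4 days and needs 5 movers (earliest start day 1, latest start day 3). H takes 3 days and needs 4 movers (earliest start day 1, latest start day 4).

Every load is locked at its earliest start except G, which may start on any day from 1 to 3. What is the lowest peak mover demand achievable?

9

G@1: d1:10  d2:9  d3:9  d4:5  d5:0  d6:0 → peak 10
G@2: d1:5  d2:9  d3:9  d4:5  d5:5  d6:0 → peak 9
G@3: d1:5  d2:4  d3:9  d4:5  d5:5  d6:5 → peak 9
Best is G@2, peak 9.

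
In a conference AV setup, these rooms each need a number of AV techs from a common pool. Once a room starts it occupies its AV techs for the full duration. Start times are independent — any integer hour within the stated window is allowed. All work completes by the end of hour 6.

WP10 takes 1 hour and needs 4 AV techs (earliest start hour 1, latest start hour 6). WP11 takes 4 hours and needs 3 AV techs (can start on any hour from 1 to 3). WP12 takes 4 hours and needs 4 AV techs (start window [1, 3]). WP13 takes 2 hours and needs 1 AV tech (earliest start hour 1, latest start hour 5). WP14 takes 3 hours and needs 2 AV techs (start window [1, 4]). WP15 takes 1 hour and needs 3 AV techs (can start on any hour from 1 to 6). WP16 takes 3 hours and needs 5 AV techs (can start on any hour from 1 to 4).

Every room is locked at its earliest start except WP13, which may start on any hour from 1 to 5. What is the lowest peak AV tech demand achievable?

21

WP13@1: h1:22  h2:15  h3:14  h4:7  h5:0  h6:0 → peak 22
WP13@2: h1:21  h2:15  h3:15  h4:7  h5:0  h6:0 → peak 21
WP13@3: h1:21  h2:14  h3:15  h4:8  h5:0  h6:0 → peak 21
WP13@4: h1:21  h2:14  h3:14  h4:8  h5:1  h6:0 → peak 21
WP13@5: h1:21  h2:14  h3:14  h4:7  h5:1  h6:1 → peak 21
Best is WP13@2, peak 21.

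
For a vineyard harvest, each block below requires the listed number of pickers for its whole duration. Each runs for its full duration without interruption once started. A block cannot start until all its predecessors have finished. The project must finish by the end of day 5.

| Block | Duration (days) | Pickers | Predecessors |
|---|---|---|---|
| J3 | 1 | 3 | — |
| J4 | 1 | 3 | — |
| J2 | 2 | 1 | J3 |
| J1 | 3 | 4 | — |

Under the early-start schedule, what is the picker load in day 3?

At early start, day 3 has: J2, J1.
Demand: 1 + 4 = 5.

5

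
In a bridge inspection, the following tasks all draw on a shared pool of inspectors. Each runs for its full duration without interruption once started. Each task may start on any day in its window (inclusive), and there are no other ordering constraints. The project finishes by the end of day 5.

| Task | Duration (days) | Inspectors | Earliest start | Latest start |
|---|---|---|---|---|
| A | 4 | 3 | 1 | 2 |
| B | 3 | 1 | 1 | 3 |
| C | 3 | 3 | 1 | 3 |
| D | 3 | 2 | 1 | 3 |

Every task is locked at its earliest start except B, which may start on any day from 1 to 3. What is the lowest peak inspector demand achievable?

9

B@1: d1:9  d2:9  d3:9  d4:3  d5:0 → peak 9
B@2: d1:8  d2:9  d3:9  d4:4  d5:0 → peak 9
B@3: d1:8  d2:8  d3:9  d4:4  d5:1 → peak 9
Best is B@1, peak 9.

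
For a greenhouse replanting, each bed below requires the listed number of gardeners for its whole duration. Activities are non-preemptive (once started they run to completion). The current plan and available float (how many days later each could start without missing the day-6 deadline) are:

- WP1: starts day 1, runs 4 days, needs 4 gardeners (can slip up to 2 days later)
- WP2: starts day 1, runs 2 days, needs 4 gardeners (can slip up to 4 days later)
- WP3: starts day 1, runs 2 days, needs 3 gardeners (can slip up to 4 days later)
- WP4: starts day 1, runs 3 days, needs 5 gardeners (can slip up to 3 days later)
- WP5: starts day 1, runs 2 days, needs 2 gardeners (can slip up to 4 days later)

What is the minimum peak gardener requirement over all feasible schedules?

9

Early-start (WP1@1, WP2@1, WP3@1, WP4@1, WP5@1) gives peak 18: d1:18  d2:18  d3:9  d4:4  d5:0  d6:0.
Shift WP2→4, WP3→5, WP5→5.
Schedule WP1@1, WP2@4, WP3@5, WP4@1, WP5@5: d1:9  d2:9  d3:9  d4:8  d5:9  d6:5 — peak 9.
Total gardener-days = 49 over 6 days ⇒ peak ≥ ⌈49/6⌉ = 9, so 9 is optimal.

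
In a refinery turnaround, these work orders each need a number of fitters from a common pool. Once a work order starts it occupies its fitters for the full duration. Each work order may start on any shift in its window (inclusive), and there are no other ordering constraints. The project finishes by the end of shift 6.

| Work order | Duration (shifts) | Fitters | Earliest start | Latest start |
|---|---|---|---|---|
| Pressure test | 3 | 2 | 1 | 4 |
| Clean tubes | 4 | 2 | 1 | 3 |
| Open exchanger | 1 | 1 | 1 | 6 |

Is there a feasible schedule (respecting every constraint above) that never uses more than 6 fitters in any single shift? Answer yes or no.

yes

Schedule Pressure test@1, Clean tubes@1, Open exchanger@4: s1:4  s2:4  s3:4  s4:3  s5:0  s6:0 — peak 4 ≤ 6.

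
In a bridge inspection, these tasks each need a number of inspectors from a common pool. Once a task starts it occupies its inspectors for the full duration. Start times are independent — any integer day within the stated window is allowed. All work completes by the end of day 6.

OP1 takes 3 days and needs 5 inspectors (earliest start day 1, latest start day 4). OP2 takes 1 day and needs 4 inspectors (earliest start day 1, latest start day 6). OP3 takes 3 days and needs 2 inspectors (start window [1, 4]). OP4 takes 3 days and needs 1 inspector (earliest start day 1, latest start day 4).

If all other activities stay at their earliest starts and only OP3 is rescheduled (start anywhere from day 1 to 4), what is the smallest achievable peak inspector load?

OP3@1: d1:12  d2:8  d3:8  d4:0  d5:0  d6:0 → peak 12
OP3@2: d1:10  d2:8  d3:8  d4:2  d5:0  d6:0 → peak 10
OP3@3: d1:10  d2:6  d3:8  d4:2  d5:2  d6:0 → peak 10
OP3@4: d1:10  d2:6  d3:6  d4:2  d5:2  d6:2 → peak 10
Best is OP3@2, peak 10.

10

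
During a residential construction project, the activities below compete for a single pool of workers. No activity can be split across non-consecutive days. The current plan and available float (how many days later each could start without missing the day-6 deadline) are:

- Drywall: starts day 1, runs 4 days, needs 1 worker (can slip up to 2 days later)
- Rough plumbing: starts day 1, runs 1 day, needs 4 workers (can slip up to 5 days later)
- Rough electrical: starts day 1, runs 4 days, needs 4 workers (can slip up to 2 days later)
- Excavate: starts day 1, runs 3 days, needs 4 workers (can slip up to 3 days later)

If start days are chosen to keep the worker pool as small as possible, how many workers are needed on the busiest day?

Early-start (Drywall@1, Rough plumbing@1, Rough electrical@1, Excavate@1) gives peak 13: d1:13  d2:9  d3:9  d4:5  d5:0  d6:0.
Shift Excavate→2.
Schedule Drywall@1, Rough plumbing@1, Rough electrical@1, Excavate@2: d1:9  d2:9  d3:9  d4:9  d5:0  d6:0 — peak 9.

9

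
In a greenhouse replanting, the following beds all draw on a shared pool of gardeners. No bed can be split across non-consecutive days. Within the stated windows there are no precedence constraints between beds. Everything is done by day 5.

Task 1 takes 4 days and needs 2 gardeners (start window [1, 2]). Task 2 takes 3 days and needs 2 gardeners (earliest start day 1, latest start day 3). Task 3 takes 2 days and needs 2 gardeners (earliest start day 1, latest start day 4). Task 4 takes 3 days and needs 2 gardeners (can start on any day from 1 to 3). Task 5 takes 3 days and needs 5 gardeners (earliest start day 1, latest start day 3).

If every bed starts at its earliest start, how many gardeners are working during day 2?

At early start, day 2 has: Task 1, Task 2, Task 3, Task 4, Task 5.
Demand: 2 + 2 + 2 + 2 + 5 = 13.

13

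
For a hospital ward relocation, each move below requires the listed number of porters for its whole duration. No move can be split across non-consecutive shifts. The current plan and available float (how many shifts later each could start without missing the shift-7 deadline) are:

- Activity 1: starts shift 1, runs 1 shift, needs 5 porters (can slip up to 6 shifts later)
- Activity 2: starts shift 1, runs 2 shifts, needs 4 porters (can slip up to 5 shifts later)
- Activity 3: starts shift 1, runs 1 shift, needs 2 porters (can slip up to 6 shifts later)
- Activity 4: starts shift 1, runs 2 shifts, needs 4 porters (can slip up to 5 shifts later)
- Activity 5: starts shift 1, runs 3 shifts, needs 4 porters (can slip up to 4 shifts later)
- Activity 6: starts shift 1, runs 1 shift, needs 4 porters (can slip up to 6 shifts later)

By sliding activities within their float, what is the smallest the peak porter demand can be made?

8

Early-start (Activity 1@1, Activity 2@1, Activity 3@1, Activity 4@1, Activity 5@1, Activity 6@1) gives peak 23: s1:23  s2:12  s3:4  s4:0  s5:0  s6:0  s7:0.
Shift Activity 2→2, Activity 4→2, Activity 5→4, Activity 6→4.
Schedule Activity 1@1, Activity 2@2, Activity 3@1, Activity 4@2, Activity 5@4, Activity 6@4: s1:7  s2:8  s3:8  s4:8  s5:4  s6:4  s7:0 — peak 8.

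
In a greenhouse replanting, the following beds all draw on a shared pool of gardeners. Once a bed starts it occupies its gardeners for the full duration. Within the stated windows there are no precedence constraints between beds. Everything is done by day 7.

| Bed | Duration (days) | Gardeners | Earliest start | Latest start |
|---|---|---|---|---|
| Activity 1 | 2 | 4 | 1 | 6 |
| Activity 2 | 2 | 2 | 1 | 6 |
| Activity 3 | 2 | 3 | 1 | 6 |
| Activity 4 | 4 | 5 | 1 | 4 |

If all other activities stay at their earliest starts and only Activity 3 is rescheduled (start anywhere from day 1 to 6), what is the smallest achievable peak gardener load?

11

Activity 3@1: d1:14  d2:14  d3:5  d4:5  d5:0  d6:0  d7:0 → peak 14
Activity 3@2: d1:11  d2:14  d3:8  d4:5  d5:0  d6:0  d7:0 → peak 14
Activity 3@3: d1:11  d2:11  d3:8  d4:8  d5:0  d6:0  d7:0 → peak 11
Activity 3@4: d1:11  d2:11  d3:5  d4:8  d5:3  d6:0  d7:0 → peak 11
Activity 3@5: d1:11  d2:11  d3:5  d4:5  d5:3  d6:3  d7:0 → peak 11
Activity 3@6: d1:11  d2:11  d3:5  d4:5  d5:0  d6:3  d7:3 → peak 11
Best is Activity 3@3, peak 11.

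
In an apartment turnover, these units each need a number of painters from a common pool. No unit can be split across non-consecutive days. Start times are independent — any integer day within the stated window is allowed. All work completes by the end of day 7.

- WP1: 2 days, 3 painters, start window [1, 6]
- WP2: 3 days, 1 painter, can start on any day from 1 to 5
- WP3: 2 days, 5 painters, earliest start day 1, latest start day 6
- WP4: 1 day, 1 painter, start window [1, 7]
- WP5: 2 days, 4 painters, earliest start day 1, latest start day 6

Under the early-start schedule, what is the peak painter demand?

14

Early-start schedule: WP1@1, WP2@1, WP3@1, WP4@1, WP5@1.
Load per day: day 1: 14, day 2: 13, day 3: 1, day 4: 0, day 5: 0, day 6: 0, day 7: 0.
Peak is 14.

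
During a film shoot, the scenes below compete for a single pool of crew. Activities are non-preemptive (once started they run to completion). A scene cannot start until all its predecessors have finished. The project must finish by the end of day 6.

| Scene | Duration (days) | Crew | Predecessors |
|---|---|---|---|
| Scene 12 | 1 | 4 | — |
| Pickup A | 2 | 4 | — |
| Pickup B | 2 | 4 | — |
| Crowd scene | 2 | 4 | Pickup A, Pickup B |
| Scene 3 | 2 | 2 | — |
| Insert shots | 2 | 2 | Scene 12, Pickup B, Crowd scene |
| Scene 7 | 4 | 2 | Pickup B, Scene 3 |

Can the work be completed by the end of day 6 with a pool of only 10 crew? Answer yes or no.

yes

Schedule Scene 12@3, Pickup A@1, Pickup B@1, Crowd scene@3, Scene 3@1, Insert shots@5, Scene 7@3: d1:10  d2:10  d3:10  d4:6  d5:4  d6:4 — peak 10 ≤ 10.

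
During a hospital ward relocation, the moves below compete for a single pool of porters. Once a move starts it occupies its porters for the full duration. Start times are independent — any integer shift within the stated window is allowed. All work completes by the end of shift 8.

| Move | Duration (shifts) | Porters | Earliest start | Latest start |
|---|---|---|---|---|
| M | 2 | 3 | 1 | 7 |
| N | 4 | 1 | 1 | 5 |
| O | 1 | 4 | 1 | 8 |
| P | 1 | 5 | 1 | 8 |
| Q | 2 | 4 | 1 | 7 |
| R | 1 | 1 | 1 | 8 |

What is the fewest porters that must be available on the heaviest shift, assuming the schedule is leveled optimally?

Early-start (M@1, N@1, O@1, P@1, Q@1, R@1) gives peak 18: s1:18  s2:8  s3:1  s4:1  s5:0  s6:0  s7:0  s8:0.
Shift O→3, P→5, Q→6.
Schedule M@1, N@1, O@3, P@5, Q@6, R@1: s1:5  s2:4  s3:5  s4:1  s5:5  s6:4  s7:4  s8:0 — peak 5.

5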